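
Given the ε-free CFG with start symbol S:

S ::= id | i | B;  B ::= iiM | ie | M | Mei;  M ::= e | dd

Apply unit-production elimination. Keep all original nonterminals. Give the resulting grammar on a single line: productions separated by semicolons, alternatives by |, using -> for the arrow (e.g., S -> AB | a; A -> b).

Unit productions: B->M, S->B.
Unit pairs (A ⇒* B via units): (B,M), (S,B), (S,M).
S: inherits non-unit rules of {B, M, S} → Mei | dd | e | i | id | ie | iiM.
B: inherits non-unit rules of {B, M} → Mei | dd | e | ie | iiM.
M: inherits non-unit rules of {M} → dd | e.

S -> e | i | dd | id | ie | Mei | iiM; B -> e | dd | ie | Mei | iiM; M -> e | dd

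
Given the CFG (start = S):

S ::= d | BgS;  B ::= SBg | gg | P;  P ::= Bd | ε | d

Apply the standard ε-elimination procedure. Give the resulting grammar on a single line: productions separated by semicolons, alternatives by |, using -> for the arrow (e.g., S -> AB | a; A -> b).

S -> d | gS | BgS; B -> P | Sg | gg | SBg; P -> d | Bd

Nullable set: {B, P}.
S -> BgS: B nullable, giving BgS | gS.
B -> P: P nullable, giving P.
B -> SBg: B nullable, giving SBg | Sg.
Drop P -> ε.
P -> Bd: B nullable, giving Bd | d.
Unchanged (no nullable symbols): S -> d; B -> gg; P -> d.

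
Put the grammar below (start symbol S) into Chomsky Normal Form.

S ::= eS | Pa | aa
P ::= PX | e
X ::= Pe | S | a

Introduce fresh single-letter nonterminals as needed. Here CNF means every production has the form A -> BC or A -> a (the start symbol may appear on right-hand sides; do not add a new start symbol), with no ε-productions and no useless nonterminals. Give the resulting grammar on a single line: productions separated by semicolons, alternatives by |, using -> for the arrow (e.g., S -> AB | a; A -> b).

No ε-productions.
After unit-elimination: S -> Pa | aa | eS; P -> e | PX; X -> a | Pa | Pe | aa | eS.
TERM: introduce A -> a, B -> e and substitute in every rule of length ≥2.

S -> AA | BS | PA; A -> a; B -> e; P -> e | PX; X -> a | AA | BS | PA | PB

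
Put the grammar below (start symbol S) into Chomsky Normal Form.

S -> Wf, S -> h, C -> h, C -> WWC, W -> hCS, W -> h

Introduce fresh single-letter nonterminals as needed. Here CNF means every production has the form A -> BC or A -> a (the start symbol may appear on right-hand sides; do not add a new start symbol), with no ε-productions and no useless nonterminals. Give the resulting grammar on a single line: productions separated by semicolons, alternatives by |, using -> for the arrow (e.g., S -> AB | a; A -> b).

S -> h | WA; A -> f; B -> h; C -> h | WD; D -> WC; E -> CS; W -> h | BE

No ε-productions.
No unit productions to eliminate.
TERM: introduce A -> f, B -> h and substitute in every rule of length ≥2.
BIN: C -> WWC becomes C -> WD, D -> WC; W -> BCS becomes W -> BE, E -> CS.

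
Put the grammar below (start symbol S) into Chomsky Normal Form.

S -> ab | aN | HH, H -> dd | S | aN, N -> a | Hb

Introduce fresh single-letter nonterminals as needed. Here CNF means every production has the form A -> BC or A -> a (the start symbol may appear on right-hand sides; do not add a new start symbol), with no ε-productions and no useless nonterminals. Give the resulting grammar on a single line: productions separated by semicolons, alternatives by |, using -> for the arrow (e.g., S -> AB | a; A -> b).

No ε-productions.
After unit-elimination: S -> HH | aN | ab; H -> HH | aN | ab | dd; N -> a | Hb.
TERM: introduce A -> a, B -> b, C -> d and substitute in every rule of length ≥2.

S -> AB | AN | HH; A -> a; B -> b; C -> d; H -> AB | AN | CC | HH; N -> a | HB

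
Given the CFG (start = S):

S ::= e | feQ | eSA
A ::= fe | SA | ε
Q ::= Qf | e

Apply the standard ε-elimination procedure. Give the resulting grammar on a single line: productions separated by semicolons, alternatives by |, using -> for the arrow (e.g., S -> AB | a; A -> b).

S -> e | eS | eSA | feQ; A -> S | SA | fe; Q -> e | Qf

Nullable set: {A}.
S -> eSA: A nullable, giving eS | eSA.
Drop A -> ε.
A -> SA: A nullable, giving S | SA.
Unchanged (no nullable symbols): S -> e; S -> feQ; A -> fe; Q -> Qf; Q -> e.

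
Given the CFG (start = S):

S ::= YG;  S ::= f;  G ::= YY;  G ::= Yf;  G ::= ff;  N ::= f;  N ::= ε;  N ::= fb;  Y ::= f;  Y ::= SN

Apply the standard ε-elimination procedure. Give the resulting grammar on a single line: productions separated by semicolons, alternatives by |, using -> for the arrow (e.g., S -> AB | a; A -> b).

Nullable set: {N}.
Drop N -> ε.
Y -> SN: N nullable, giving S | SN.
Unchanged (no nullable symbols): S -> YG; S -> f; G -> YY; G -> Yf; G -> ff; N -> f; N -> fb; Y -> f.

S -> f | YG; G -> YY | Yf | ff; N -> f | fb; Y -> S | f | SN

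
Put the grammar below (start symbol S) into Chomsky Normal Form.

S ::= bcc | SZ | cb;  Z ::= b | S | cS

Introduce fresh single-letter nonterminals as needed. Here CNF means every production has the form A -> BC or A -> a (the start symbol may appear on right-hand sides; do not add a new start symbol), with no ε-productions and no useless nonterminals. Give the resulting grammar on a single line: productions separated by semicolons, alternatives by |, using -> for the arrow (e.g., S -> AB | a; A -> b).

S -> AC | BA | SZ; A -> b; B -> c; C -> BB; D -> BB; Z -> b | AD | BA | BS | SZ

No ε-productions.
After unit-elimination: S -> SZ | cb | bcc; Z -> b | SZ | cS | cb | bcc.
TERM: introduce A -> b, B -> c and substitute in every rule of length ≥2.
BIN: S -> ABB becomes S -> AC, C -> BB; Z -> ABB becomes Z -> AD, D -> BB.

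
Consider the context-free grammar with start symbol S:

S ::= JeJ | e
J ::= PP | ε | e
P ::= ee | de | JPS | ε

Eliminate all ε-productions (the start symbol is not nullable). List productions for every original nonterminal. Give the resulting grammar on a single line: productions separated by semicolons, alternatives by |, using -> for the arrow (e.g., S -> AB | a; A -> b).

S -> e | Je | eJ | JeJ; J -> P | e | PP; P -> S | JS | PS | de | ee | JPS

Nullable set: {J, P}.
S -> JeJ: J, J nullable, giving Je | JeJ | e | eJ.
Drop J -> ε.
J -> PP: P, P nullable, giving P | PP.
Drop P -> ε.
P -> JPS: J, P nullable, giving JPS | JS | PS | S.
Unchanged (no nullable symbols): S -> e; J -> e; P -> de; P -> ee.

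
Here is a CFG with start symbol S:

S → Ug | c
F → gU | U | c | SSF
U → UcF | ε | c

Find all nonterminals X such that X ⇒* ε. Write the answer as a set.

Directly nullable (have an ε-rule): {U}.
F is nullable via F -> U (every symbol on the right is already known nullable).
Not nullable: S — each has a terminal in every rule's right-hand side or depends on a non-nullable symbol.

{F, U}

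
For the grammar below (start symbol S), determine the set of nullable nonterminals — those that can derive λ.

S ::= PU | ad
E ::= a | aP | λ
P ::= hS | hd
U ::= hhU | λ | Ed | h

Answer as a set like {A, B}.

{E, U}

Directly nullable (have an ε-rule): {E, U}.
Not nullable: P, S — each has a terminal in every rule's right-hand side or depends on a non-nullable symbol.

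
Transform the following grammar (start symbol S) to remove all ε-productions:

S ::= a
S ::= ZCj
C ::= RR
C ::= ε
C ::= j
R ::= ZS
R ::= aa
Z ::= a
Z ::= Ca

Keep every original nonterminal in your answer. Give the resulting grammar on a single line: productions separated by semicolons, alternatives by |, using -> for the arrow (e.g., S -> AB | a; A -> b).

S -> a | Zj | ZCj; C -> j | RR; R -> ZS | aa; Z -> a | Ca

Nullable set: {C}.
S -> ZCj: C nullable, giving ZCj | Zj.
Drop C -> ε.
Z -> Ca: C nullable, giving Ca | a.
Unchanged (no nullable symbols): S -> a; C -> RR; C -> j; R -> ZS; R -> aa; Z -> a.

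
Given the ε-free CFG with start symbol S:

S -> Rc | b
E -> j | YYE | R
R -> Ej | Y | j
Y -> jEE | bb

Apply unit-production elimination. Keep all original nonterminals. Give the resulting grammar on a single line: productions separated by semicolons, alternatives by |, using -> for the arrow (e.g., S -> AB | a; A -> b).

S -> b | Rc; E -> j | Ej | bb | YYE | jEE; R -> j | Ej | bb | jEE; Y -> bb | jEE

Unit productions: E->R, R->Y.
Unit pairs (A ⇒* B via units): (E,R), (E,Y), (R,Y).
S: inherits non-unit rules of {S} → Rc | b.
E: inherits non-unit rules of {E, R, Y} → Ej | YYE | bb | j | jEE.
R: inherits non-unit rules of {R, Y} → Ej | bb | j | jEE.
Y: inherits non-unit rules of {Y} → bb | jEE.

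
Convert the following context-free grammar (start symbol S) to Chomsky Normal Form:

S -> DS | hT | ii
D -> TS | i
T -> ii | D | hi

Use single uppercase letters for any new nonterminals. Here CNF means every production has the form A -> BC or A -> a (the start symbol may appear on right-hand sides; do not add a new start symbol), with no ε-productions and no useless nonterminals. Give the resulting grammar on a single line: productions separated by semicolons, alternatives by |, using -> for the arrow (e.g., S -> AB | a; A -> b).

S -> AT | BB | DS; A -> h; B -> i; D -> i | TS; T -> i | AB | BB | TS

No ε-productions.
After unit-elimination: S -> DS | hT | ii; D -> i | TS; T -> i | TS | hi | ii.
TERM: introduce A -> h, B -> i and substitute in every rule of length ≥2.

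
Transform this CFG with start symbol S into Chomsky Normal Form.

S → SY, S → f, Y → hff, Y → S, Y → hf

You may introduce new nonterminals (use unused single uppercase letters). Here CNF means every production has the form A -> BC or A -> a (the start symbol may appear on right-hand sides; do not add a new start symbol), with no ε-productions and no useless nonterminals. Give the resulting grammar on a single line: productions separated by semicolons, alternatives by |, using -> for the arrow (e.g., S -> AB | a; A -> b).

S -> f | SY; A -> h; B -> f; C -> BB; Y -> f | AB | AC | SY

No ε-productions.
After unit-elimination: S -> f | SY; Y -> f | SY | hf | hff.
TERM: introduce B -> f, A -> h and substitute in every rule of length ≥2.
BIN: Y -> ABB becomes Y -> AC, C -> BB.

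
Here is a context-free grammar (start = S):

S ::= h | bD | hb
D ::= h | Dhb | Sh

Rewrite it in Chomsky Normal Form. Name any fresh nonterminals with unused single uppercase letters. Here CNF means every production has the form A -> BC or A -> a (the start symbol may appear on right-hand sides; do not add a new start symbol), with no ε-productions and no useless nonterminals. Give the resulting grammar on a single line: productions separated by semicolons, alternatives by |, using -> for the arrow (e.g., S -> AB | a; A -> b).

S -> h | AB | BD; A -> h; B -> b; C -> AB; D -> h | DC | SA

No ε-productions.
No unit productions to eliminate.
TERM: introduce B -> b, A -> h and substitute in every rule of length ≥2.
BIN: D -> DAB becomes D -> DC, C -> AB.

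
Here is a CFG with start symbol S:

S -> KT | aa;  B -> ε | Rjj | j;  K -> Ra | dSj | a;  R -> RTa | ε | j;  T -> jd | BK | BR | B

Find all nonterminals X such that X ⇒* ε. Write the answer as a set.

Directly nullable (have an ε-rule): {B, R}.
T is nullable via T -> B (every symbol on the right is already known nullable).
Not nullable: K, S — each has a terminal in every rule's right-hand side or depends on a non-nullable symbol.

{B, R, T}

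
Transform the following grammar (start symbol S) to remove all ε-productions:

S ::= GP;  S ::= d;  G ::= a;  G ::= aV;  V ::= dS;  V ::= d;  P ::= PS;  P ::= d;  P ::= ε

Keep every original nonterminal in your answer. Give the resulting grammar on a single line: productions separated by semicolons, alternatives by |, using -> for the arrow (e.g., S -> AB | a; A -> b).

S -> G | d | GP; G -> a | aV; P -> S | d | PS; V -> d | dS

Nullable set: {P}.
S -> GP: P nullable, giving G | GP.
Drop P -> ε.
P -> PS: P nullable, giving PS | S.
Unchanged (no nullable symbols): S -> d; G -> a; G -> aV; P -> d; V -> d; V -> dS.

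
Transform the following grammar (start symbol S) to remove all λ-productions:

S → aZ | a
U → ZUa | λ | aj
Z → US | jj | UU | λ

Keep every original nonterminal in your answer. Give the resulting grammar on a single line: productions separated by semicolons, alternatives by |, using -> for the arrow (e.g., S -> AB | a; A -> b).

S -> a | aZ; U -> a | Ua | Za | aj | ZUa; Z -> S | U | US | UU | jj

Nullable set: {U, Z}.
S -> aZ: Z nullable, giving a | aZ.
Drop U -> λ.
U -> ZUa: Z, U nullable, giving Ua | ZUa | Za | a.
Drop Z -> λ.
Z -> US: U nullable, giving S | US.
Z -> UU: U, U nullable, giving U | UU.
Unchanged (no nullable symbols): S -> a; U -> aj; Z -> jj.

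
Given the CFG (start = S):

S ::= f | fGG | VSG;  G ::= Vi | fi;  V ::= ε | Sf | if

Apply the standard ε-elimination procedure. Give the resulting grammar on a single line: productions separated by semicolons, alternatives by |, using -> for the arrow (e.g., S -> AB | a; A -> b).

S -> f | SG | VSG | fGG; G -> i | Vi | fi; V -> Sf | if

Nullable set: {V}.
S -> VSG: V nullable, giving SG | VSG.
G -> Vi: V nullable, giving Vi | i.
Drop V -> ε.
Unchanged (no nullable symbols): S -> f; S -> fGG; G -> fi; V -> Sf; V -> if.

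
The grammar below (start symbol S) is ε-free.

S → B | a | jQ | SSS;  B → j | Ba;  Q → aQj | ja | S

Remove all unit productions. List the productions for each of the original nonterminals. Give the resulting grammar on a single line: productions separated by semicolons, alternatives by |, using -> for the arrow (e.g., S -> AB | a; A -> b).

Unit productions: Q->S, S->B.
Unit pairs (A ⇒* B via units): (Q,B), (Q,S), (S,B).
S: inherits non-unit rules of {B, S} → Ba | SSS | a | j | jQ.
B: inherits non-unit rules of {B} → Ba | j.
Q: inherits non-unit rules of {B, Q, S} → Ba | SSS | a | aQj | j | jQ | ja.

S -> a | j | Ba | jQ | SSS; B -> j | Ba; Q -> a | j | Ba | jQ | ja | SSS | aQj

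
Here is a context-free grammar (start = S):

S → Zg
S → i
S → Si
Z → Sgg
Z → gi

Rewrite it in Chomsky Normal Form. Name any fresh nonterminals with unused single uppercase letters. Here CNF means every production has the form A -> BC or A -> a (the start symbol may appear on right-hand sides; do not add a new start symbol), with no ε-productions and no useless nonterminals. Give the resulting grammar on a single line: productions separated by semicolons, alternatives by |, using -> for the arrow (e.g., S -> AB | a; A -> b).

No ε-productions.
No unit productions to eliminate.
TERM: introduce B -> g, A -> i and substitute in every rule of length ≥2.
BIN: Z -> SBB becomes Z -> SC, C -> BB.

S -> i | SA | ZB; A -> i; B -> g; C -> BB; Z -> BA | SC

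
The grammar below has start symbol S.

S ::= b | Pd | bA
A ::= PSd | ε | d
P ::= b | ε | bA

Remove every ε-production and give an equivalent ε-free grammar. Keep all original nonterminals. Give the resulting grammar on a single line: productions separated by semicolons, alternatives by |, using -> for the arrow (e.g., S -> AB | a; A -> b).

Nullable set: {A, P}.
S -> Pd: P nullable, giving Pd | d.
S -> bA: A nullable, giving b | bA.
Drop A -> ε.
A -> PSd: P nullable, giving PSd | Sd.
Drop P -> ε.
P -> bA: A nullable, giving b | bA.
Unchanged (no nullable symbols): S -> b; A -> d; P -> b.

S -> b | d | Pd | bA; A -> d | Sd | PSd; P -> b | bA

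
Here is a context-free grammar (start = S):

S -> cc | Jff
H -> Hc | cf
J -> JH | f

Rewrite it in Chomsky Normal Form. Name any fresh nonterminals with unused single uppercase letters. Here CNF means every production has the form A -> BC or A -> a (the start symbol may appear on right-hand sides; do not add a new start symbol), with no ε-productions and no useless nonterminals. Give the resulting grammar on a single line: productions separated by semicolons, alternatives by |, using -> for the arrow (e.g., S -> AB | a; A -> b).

No ε-productions.
No unit productions to eliminate.
TERM: introduce A -> c, B -> f and substitute in every rule of length ≥2.
BIN: S -> JBB becomes S -> JC, C -> BB.

S -> AA | JC; A -> c; B -> f; C -> BB; H -> AB | HA; J -> f | JH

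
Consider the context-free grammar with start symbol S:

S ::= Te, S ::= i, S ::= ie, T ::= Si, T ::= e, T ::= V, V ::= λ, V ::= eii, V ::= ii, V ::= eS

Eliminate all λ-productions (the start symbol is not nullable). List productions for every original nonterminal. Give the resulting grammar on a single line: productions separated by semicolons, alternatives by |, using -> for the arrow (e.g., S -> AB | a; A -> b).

S -> e | i | Te | ie; T -> V | e | Si; V -> eS | ii | eii

Nullable set: {T, V}.
S -> Te: T nullable, giving Te | e.
T -> V: V nullable, giving V.
Drop V -> λ.
Unchanged (no nullable symbols): S -> i; S -> ie; T -> Si; T -> e; V -> eS; V -> eii; V -> ii.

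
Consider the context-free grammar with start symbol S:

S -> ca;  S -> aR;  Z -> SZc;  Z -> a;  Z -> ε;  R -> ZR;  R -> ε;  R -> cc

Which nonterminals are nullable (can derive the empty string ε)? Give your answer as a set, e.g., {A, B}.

Directly nullable (have an ε-rule): {R, Z}.
Not nullable: S — each has a terminal in every rule's right-hand side or depends on a non-nullable symbol.

{R, Z}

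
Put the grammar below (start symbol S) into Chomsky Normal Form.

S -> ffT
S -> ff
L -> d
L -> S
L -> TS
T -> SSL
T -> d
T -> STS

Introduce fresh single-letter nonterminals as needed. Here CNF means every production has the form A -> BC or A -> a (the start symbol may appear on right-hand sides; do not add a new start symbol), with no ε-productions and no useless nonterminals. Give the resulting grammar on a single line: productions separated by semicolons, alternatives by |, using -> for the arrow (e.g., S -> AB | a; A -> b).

No ε-productions.
After unit-elimination: S -> ff | ffT; L -> d | TS | ff | ffT; T -> d | SSL | STS.
TERM: introduce A -> f and substitute in every rule of length ≥2.
BIN: L -> AAT becomes L -> AB, B -> AT; S -> AAT becomes S -> AC, C -> AT; T -> SSL becomes T -> SD, D -> SL; T -> STS becomes T -> SE, E -> TS.

S -> AA | AC; A -> f; B -> AT; C -> AT; D -> SL; E -> TS; L -> d | AA | AB | TS; T -> d | SD | SE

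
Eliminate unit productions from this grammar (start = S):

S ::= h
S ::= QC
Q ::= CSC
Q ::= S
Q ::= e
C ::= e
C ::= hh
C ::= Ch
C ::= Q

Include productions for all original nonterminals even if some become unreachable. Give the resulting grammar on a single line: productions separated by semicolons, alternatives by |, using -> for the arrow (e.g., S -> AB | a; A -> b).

Unit productions: C->Q, Q->S.
Unit pairs (A ⇒* B via units): (C,Q), (C,S), (Q,S).
S: inherits non-unit rules of {S} → QC | h.
C: inherits non-unit rules of {C, Q, S} → CSC | Ch | QC | e | h | hh.
Q: inherits non-unit rules of {Q, S} → CSC | QC | e | h.

S -> h | QC; C -> e | h | Ch | QC | hh | CSC; Q -> e | h | QC | CSC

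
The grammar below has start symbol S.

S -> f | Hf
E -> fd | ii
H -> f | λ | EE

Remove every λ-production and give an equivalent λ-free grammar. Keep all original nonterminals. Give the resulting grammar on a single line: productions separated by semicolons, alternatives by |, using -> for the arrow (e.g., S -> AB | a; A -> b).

S -> f | Hf; E -> fd | ii; H -> f | EE

Nullable set: {H}.
S -> Hf: H nullable, giving Hf | f.
Drop H -> λ.
Unchanged (no nullable symbols): S -> f; E -> fd; E -> ii; H -> EE; H -> f.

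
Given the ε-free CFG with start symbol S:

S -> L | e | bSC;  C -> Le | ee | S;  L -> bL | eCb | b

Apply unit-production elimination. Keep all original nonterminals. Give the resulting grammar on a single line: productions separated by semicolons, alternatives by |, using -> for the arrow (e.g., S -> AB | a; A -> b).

S -> b | e | bL | bSC | eCb; C -> b | e | Le | bL | ee | bSC | eCb; L -> b | bL | eCb

Unit productions: C->S, S->L.
Unit pairs (A ⇒* B via units): (C,L), (C,S), (S,L).
S: inherits non-unit rules of {L, S} → b | bL | bSC | e | eCb.
C: inherits non-unit rules of {C, L, S} → Le | b | bL | bSC | e | eCb | ee.
L: inherits non-unit rules of {L} → b | bL | eCb.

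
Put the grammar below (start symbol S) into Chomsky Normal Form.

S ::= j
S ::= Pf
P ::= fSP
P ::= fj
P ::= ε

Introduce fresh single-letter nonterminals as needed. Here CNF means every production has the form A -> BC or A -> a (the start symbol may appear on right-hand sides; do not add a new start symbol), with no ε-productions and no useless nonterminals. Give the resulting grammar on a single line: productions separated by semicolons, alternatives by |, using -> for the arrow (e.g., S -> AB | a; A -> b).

S -> f | j | PA; A -> f; B -> j; C -> SP; P -> AB | AC | AS

Nullable: {P}; after ε-elimination: S -> f | j | Pf; P -> fS | fj | fSP.
No unit productions to eliminate.
TERM: introduce A -> f, B -> j and substitute in every rule of length ≥2.
BIN: P -> ASP becomes P -> AC, C -> SP.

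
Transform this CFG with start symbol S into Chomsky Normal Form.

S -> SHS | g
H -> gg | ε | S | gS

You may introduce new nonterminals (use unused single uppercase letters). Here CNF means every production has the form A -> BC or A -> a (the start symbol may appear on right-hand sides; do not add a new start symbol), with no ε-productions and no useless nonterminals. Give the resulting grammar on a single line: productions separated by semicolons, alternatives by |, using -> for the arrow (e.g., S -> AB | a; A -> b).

Nullable: {H}; after ε-elimination: S -> g | SS | SHS; H -> S | gS | gg.
After unit-elimination: S -> g | SS | SHS; H -> g | SS | gS | gg | SHS.
TERM: introduce A -> g and substitute in every rule of length ≥2.
BIN: H -> SHS becomes H -> SB, B -> HS; S -> SHS becomes S -> SC, C -> HS.

S -> g | SC | SS; A -> g; B -> HS; C -> HS; H -> g | AA | AS | SB | SS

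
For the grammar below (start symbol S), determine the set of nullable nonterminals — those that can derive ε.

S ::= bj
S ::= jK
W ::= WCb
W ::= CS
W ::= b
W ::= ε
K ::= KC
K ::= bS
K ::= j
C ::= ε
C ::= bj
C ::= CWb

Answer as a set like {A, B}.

Directly nullable (have an ε-rule): {C, W}.
Not nullable: K, S — each has a terminal in every rule's right-hand side or depends on a non-nullable symbol.

{C, W}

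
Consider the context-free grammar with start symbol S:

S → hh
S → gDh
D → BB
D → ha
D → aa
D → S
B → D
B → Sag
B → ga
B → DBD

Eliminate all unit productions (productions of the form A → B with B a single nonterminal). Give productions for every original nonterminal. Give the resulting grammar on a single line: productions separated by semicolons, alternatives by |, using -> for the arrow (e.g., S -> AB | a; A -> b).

Unit productions: B->D, D->S.
Unit pairs (A ⇒* B via units): (B,D), (B,S), (D,S).
S: inherits non-unit rules of {S} → gDh | hh.
B: inherits non-unit rules of {B, D, S} → BB | DBD | Sag | aa | gDh | ga | ha | hh.
D: inherits non-unit rules of {D, S} → BB | aa | gDh | ha | hh.

S -> hh | gDh; B -> BB | aa | ga | ha | hh | DBD | Sag | gDh; D -> BB | aa | ha | hh | gDh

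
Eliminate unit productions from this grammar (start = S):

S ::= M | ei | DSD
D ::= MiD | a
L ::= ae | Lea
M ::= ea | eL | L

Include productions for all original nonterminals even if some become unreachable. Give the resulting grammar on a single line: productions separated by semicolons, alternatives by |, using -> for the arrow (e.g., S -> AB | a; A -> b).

Unit productions: M->L, S->M.
Unit pairs (A ⇒* B via units): (M,L), (S,L), (S,M).
S: inherits non-unit rules of {L, M, S} → DSD | Lea | ae | eL | ea | ei.
D: inherits non-unit rules of {D} → MiD | a.
L: inherits non-unit rules of {L} → Lea | ae.
M: inherits non-unit rules of {L, M} → Lea | ae | eL | ea.

S -> ae | eL | ea | ei | DSD | Lea; D -> a | MiD; L -> ae | Lea; M -> ae | eL | ea | Lea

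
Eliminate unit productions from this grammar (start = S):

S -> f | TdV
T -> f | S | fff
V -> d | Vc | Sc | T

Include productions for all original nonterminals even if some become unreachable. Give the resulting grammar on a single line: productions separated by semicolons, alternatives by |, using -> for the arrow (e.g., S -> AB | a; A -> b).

S -> f | TdV; T -> f | TdV | fff; V -> d | f | Sc | Vc | TdV | fff

Unit productions: T->S, V->T.
Unit pairs (A ⇒* B via units): (T,S), (V,S), (V,T).
S: inherits non-unit rules of {S} → TdV | f.
T: inherits non-unit rules of {S, T} → TdV | f | fff.
V: inherits non-unit rules of {S, T, V} → Sc | TdV | Vc | d | f | fff.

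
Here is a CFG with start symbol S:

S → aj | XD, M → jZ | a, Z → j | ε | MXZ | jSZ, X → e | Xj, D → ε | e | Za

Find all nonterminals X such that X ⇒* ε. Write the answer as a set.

{D, Z}

Directly nullable (have an ε-rule): {D, Z}.
Not nullable: M, S, X — each has a terminal in every rule's right-hand side or depends on a non-nullable symbol.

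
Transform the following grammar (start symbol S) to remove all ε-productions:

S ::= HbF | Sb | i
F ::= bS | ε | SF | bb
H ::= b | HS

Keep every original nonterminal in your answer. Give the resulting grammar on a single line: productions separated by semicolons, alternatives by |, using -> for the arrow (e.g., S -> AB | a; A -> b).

Nullable set: {F}.
S -> HbF: F nullable, giving Hb | HbF.
Drop F -> ε.
F -> SF: F nullable, giving S | SF.
Unchanged (no nullable symbols): S -> Sb; S -> i; F -> bS; F -> bb; H -> HS; H -> b.

S -> i | Hb | Sb | HbF; F -> S | SF | bS | bb; H -> b | HS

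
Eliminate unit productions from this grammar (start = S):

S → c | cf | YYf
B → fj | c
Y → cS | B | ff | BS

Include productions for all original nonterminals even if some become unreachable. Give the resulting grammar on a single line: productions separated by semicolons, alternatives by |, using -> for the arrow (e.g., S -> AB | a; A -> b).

Unit productions: Y->B.
Unit pairs (A ⇒* B via units): (Y,B).
S: inherits non-unit rules of {S} → YYf | c | cf.
B: inherits non-unit rules of {B} → c | fj.
Y: inherits non-unit rules of {B, Y} → BS | c | cS | ff | fj.

S -> c | cf | YYf; B -> c | fj; Y -> c | BS | cS | ff | fj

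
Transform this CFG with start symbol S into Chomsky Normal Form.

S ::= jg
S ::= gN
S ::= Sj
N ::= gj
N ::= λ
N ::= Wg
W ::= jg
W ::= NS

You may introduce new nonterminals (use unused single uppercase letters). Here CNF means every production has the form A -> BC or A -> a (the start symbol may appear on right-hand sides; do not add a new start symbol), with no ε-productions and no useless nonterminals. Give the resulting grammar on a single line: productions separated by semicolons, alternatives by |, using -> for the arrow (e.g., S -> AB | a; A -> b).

Nullable: {N}; after ε-elimination: S -> g | Sj | gN | jg; N -> Wg | gj; W -> S | NS | jg.
After unit-elimination: S -> g | Sj | gN | jg; N -> Wg | gj; W -> g | NS | Sj | gN | jg.
TERM: introduce A -> g, B -> j and substitute in every rule of length ≥2.

S -> g | AN | BA | SB; A -> g; B -> j; N -> AB | WA; W -> g | AN | BA | NS | SB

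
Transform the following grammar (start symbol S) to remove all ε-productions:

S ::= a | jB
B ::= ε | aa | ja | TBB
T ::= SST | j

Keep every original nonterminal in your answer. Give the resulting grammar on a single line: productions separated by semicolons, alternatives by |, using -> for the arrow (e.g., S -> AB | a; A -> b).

S -> a | j | jB; B -> T | TB | aa | ja | TBB; T -> j | SST

Nullable set: {B}.
S -> jB: B nullable, giving j | jB.
Drop B -> ε.
B -> TBB: B, B nullable, giving T | TB | TBB.
Unchanged (no nullable symbols): S -> a; B -> aa; B -> ja; T -> SST; T -> j.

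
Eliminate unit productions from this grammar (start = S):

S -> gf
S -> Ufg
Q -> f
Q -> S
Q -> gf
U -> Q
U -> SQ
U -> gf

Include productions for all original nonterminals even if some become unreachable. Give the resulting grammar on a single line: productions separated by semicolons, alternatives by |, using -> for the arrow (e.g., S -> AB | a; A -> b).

Unit productions: Q->S, U->Q.
Unit pairs (A ⇒* B via units): (Q,S), (U,Q), (U,S).
S: inherits non-unit rules of {S} → Ufg | gf.
Q: inherits non-unit rules of {Q, S} → Ufg | f | gf.
U: inherits non-unit rules of {Q, S, U} → SQ | Ufg | f | gf.

S -> gf | Ufg; Q -> f | gf | Ufg; U -> f | SQ | gf | Ufg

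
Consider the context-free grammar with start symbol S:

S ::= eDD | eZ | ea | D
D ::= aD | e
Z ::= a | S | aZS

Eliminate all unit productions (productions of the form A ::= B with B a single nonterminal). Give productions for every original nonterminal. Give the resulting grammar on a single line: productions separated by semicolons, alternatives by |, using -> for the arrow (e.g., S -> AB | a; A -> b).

Unit productions: S->D, Z->S.
Unit pairs (A ⇒* B via units): (S,D), (Z,D), (Z,S).
S: inherits non-unit rules of {D, S} → aD | e | eDD | eZ | ea.
D: inherits non-unit rules of {D} → aD | e.
Z: inherits non-unit rules of {D, S, Z} → a | aD | aZS | e | eDD | eZ | ea.

S -> e | aD | eZ | ea | eDD; D -> e | aD; Z -> a | e | aD | eZ | ea | aZS | eDD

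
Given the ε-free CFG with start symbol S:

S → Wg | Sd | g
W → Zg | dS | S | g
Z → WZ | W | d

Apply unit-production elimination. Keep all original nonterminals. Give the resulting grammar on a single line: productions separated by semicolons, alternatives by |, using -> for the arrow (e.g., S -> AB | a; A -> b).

S -> g | Sd | Wg; W -> g | Sd | Wg | Zg | dS; Z -> d | g | Sd | WZ | Wg | Zg | dS

Unit productions: W->S, Z->W.
Unit pairs (A ⇒* B via units): (W,S), (Z,S), (Z,W).
S: inherits non-unit rules of {S} → Sd | Wg | g.
W: inherits non-unit rules of {S, W} → Sd | Wg | Zg | dS | g.
Z: inherits non-unit rules of {S, W, Z} → Sd | WZ | Wg | Zg | d | dS | g.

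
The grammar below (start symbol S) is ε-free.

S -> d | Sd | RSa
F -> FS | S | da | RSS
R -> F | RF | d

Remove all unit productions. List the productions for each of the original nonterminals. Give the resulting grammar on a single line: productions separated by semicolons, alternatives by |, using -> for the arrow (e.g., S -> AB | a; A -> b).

Unit productions: F->S, R->F.
Unit pairs (A ⇒* B via units): (F,S), (R,F), (R,S).
S: inherits non-unit rules of {S} → RSa | Sd | d.
F: inherits non-unit rules of {F, S} → FS | RSS | RSa | Sd | d | da.
R: inherits non-unit rules of {F, R, S} → FS | RF | RSS | RSa | Sd | d | da.

S -> d | Sd | RSa; F -> d | FS | Sd | da | RSS | RSa; R -> d | FS | RF | Sd | da | RSS | RSa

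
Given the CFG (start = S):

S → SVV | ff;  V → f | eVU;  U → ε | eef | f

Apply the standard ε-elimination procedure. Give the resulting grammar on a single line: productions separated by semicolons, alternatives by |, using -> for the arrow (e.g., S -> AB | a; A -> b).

S -> ff | SVV; U -> f | eef; V -> f | eV | eVU

Nullable set: {U}.
Drop U -> ε.
V -> eVU: U nullable, giving eV | eVU.
Unchanged (no nullable symbols): S -> SVV; S -> ff; U -> eef; U -> f; V -> f.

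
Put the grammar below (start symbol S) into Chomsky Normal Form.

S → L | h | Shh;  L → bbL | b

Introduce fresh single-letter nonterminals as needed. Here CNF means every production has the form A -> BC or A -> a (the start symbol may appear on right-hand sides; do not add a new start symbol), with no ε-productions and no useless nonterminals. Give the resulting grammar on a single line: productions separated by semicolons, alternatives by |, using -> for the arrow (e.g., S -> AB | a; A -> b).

S -> b | h | AD | SE; A -> b; B -> h; C -> AL; D -> AL; E -> BB; L -> b | AC

No ε-productions.
After unit-elimination: S -> b | h | Shh | bbL; L -> b | bbL.
TERM: introduce A -> b, B -> h and substitute in every rule of length ≥2.
BIN: L -> AAL becomes L -> AC, C -> AL; S -> AAL becomes S -> AD, D -> AL; S -> SBB becomes S -> SE, E -> BB.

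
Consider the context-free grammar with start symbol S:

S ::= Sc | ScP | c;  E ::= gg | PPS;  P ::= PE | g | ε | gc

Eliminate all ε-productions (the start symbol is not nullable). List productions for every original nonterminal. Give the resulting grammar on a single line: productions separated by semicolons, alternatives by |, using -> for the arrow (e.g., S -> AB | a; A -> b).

S -> c | Sc | ScP; E -> S | PS | gg | PPS; P -> E | g | PE | gc

Nullable set: {P}.
S -> ScP: P nullable, giving Sc | ScP.
E -> PPS: P, P nullable, giving PPS | PS | S.
Drop P -> ε.
P -> PE: P nullable, giving E | PE.
Unchanged (no nullable symbols): S -> Sc; S -> c; E -> gg; P -> g; P -> gc.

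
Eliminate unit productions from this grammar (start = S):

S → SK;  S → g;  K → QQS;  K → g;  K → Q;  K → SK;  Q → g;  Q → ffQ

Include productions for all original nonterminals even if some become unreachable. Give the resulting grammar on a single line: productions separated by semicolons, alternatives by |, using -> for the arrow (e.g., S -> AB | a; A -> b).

Unit productions: K->Q.
Unit pairs (A ⇒* B via units): (K,Q).
S: inherits non-unit rules of {S} → SK | g.
K: inherits non-unit rules of {K, Q} → QQS | SK | ffQ | g.
Q: inherits non-unit rules of {Q} → ffQ | g.

S -> g | SK; K -> g | SK | QQS | ffQ; Q -> g | ffQ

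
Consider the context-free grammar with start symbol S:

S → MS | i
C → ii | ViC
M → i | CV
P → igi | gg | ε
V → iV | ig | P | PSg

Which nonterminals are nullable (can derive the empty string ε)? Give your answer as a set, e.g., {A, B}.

{P, V}

Directly nullable (have an ε-rule): {P}.
V is nullable via V -> P (every symbol on the right is already known nullable).
Not nullable: C, M, S — each has a terminal in every rule's right-hand side or depends on a non-nullable symbol.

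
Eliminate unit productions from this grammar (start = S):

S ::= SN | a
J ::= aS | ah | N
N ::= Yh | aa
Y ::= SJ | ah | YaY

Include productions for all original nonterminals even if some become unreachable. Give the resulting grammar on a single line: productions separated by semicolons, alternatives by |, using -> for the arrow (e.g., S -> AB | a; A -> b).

Unit productions: J->N.
Unit pairs (A ⇒* B via units): (J,N).
S: inherits non-unit rules of {S} → SN | a.
J: inherits non-unit rules of {J, N} → Yh | aS | aa | ah.
N: inherits non-unit rules of {N} → Yh | aa.
Y: inherits non-unit rules of {Y} → SJ | YaY | ah.

S -> a | SN; J -> Yh | aS | aa | ah; N -> Yh | aa; Y -> SJ | ah | YaY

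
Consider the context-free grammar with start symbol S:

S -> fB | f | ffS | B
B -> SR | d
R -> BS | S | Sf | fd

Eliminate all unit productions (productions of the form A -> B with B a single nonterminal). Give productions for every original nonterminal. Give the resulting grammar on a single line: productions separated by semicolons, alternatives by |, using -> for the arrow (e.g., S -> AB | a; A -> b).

S -> d | f | SR | fB | ffS; B -> d | SR; R -> d | f | BS | SR | Sf | fB | fd | ffS

Unit productions: R->S, S->B.
Unit pairs (A ⇒* B via units): (R,B), (R,S), (S,B).
S: inherits non-unit rules of {B, S} → SR | d | f | fB | ffS.
B: inherits non-unit rules of {B} → SR | d.
R: inherits non-unit rules of {B, R, S} → BS | SR | Sf | d | f | fB | fd | ffS.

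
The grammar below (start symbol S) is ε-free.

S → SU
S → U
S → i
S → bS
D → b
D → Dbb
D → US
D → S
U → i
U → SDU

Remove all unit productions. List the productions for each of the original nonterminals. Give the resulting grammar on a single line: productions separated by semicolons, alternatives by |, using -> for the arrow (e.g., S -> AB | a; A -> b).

Unit productions: D->S, S->U.
Unit pairs (A ⇒* B via units): (D,S), (D,U), (S,U).
S: inherits non-unit rules of {S, U} → SDU | SU | bS | i.
D: inherits non-unit rules of {D, S, U} → Dbb | SDU | SU | US | b | bS | i.
U: inherits non-unit rules of {U} → SDU | i.

S -> i | SU | bS | SDU; D -> b | i | SU | US | bS | Dbb | SDU; U -> i | SDU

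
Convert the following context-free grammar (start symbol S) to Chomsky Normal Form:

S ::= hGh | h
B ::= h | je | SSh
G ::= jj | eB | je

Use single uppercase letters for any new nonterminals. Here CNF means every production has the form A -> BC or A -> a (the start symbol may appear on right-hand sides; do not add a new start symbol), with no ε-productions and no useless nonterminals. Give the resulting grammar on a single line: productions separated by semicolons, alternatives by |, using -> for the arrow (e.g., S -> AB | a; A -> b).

S -> h | AF; A -> h; B -> h | CD | SE; C -> j; D -> e; E -> SA; F -> GA; G -> CC | CD | DB

No ε-productions.
No unit productions to eliminate.
TERM: introduce D -> e, A -> h, C -> j and substitute in every rule of length ≥2.
BIN: B -> SSA becomes B -> SE, E -> SA; S -> AGA becomes S -> AF, F -> GA.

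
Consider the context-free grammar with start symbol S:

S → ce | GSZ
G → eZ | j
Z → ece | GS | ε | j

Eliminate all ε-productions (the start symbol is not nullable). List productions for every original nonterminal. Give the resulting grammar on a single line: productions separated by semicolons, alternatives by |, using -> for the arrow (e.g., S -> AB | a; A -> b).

Nullable set: {Z}.
S -> GSZ: Z nullable, giving GS | GSZ.
G -> eZ: Z nullable, giving e | eZ.
Drop Z -> ε.
Unchanged (no nullable symbols): S -> ce; G -> j; Z -> GS; Z -> ece; Z -> j.

S -> GS | ce | GSZ; G -> e | j | eZ; Z -> j | GS | ece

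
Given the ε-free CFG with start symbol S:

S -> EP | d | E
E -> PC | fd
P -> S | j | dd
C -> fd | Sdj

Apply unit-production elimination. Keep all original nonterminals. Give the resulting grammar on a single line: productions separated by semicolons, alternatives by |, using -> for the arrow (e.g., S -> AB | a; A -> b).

S -> d | EP | PC | fd; C -> fd | Sdj; E -> PC | fd; P -> d | j | EP | PC | dd | fd

Unit productions: P->S, S->E.
Unit pairs (A ⇒* B via units): (P,E), (P,S), (S,E).
S: inherits non-unit rules of {E, S} → EP | PC | d | fd.
C: inherits non-unit rules of {C} → Sdj | fd.
E: inherits non-unit rules of {E} → PC | fd.
P: inherits non-unit rules of {E, P, S} → EP | PC | d | dd | fd | j.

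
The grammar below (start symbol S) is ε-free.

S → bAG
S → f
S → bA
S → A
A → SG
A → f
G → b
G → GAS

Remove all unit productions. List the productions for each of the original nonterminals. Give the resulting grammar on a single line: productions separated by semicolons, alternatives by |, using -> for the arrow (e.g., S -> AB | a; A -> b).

Unit productions: S->A.
Unit pairs (A ⇒* B via units): (S,A).
S: inherits non-unit rules of {A, S} → SG | bA | bAG | f.
A: inherits non-unit rules of {A} → SG | f.
G: inherits non-unit rules of {G} → GAS | b.

S -> f | SG | bA | bAG; A -> f | SG; G -> b | GAS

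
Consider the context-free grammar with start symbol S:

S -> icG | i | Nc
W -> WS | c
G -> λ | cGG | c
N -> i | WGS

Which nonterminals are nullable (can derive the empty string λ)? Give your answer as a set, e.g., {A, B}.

{G}

Directly nullable (have an ε-rule): {G}.
Not nullable: N, S, W — each has a terminal in every rule's right-hand side or depends on a non-nullable symbol.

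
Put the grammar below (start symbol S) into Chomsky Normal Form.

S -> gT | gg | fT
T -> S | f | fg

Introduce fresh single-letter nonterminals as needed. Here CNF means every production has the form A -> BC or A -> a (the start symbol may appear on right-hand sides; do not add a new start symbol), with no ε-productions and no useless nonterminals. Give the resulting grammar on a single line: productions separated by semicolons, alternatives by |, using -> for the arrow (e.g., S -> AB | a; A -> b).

No ε-productions.
After unit-elimination: S -> fT | gT | gg; T -> f | fT | fg | gT | gg.
TERM: introduce A -> f, B -> g and substitute in every rule of length ≥2.

S -> AT | BB | BT; A -> f; B -> g; T -> f | AB | AT | BB | BT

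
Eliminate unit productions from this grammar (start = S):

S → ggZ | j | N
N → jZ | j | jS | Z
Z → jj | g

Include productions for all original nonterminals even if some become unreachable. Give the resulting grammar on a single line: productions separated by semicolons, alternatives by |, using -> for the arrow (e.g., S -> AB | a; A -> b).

S -> g | j | jS | jZ | jj | ggZ; N -> g | j | jS | jZ | jj; Z -> g | jj

Unit productions: N->Z, S->N.
Unit pairs (A ⇒* B via units): (N,Z), (S,N), (S,Z).
S: inherits non-unit rules of {N, S, Z} → g | ggZ | j | jS | jZ | jj.
N: inherits non-unit rules of {N, Z} → g | j | jS | jZ | jj.
Z: inherits non-unit rules of {Z} → g | jj.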